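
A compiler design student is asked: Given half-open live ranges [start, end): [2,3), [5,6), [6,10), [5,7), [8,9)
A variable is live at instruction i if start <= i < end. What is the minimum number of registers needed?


Live ranges:
  Var0: [2, 3)
  Var1: [5, 6)
  Var2: [6, 10)
  Var3: [5, 7)
  Var4: [8, 9)
Sweep-line events (position, delta, active):
  pos=2 start -> active=1
  pos=3 end -> active=0
  pos=5 start -> active=1
  pos=5 start -> active=2
  pos=6 end -> active=1
  pos=6 start -> active=2
  pos=7 end -> active=1
  pos=8 start -> active=2
  pos=9 end -> active=1
  pos=10 end -> active=0
Maximum simultaneous active: 2
Minimum registers needed: 2

2


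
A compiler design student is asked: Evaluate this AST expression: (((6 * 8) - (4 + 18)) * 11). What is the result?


Expression: (((6 * 8) - (4 + 18)) * 11)
Evaluating step by step:
  6 * 8 = 48
  4 + 18 = 22
  48 - 22 = 26
  26 * 11 = 286
Result: 286

286


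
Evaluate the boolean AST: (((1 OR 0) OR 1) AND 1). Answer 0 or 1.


Step 1: Evaluate inner node
  1 OR 0 = 1
Step 2: Evaluate next node
  1 OR 1 = 1
Step 3: Evaluate root node
  1 AND 1 = 1

1


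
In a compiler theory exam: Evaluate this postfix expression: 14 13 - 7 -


Processing tokens left to right:
Push 14, Push 13
Pop 14 and 13, compute 14 - 13 = 1, push 1
Push 7
Pop 1 and 7, compute 1 - 7 = -6, push -6
Stack result: -6

-6


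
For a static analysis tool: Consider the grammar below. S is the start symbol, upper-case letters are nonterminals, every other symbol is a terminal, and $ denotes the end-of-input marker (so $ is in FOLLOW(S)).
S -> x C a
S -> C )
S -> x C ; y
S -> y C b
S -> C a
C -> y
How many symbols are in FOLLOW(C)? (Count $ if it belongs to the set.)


S is the start symbol and does not occur in any rule body, so FOLLOW(S) = {$}.
Examining every occurrence of C in a rule body:
  S -> x C a : C is followed by terminal 'a' -> add 'a'
  S -> C ) : C is followed by terminal ')' -> add ')'
  S -> x C ; y : C is followed by terminal ';' -> add ';'
  S -> y C b : C is followed by terminal 'b' -> add 'b'
  S -> C a : C is followed by terminal 'a' -> add 'a' (already in the set)
  C -> y : C does not occur in the body -> contributes nothing
FOLLOW(C) = {), ;, a, b}
Count: 4

4


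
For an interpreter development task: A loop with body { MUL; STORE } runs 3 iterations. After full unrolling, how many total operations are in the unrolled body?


Loop body operations: MUL, STORE (2 ops per iteration)
Unrolling 3 iterations:
  Iteration 1: MUL, STORE (2 ops)
  Iteration 2: MUL, STORE (2 ops)
  Iteration 3: MUL, STORE (2 ops)
Total: 3 iterations * 2 ops/iter = 6 operations

6


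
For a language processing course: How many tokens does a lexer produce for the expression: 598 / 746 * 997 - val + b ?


Scanning '598 / 746 * 997 - val + b'
Token 1: '598' -> integer_literal
Token 2: '/' -> operator
Token 3: '746' -> integer_literal
Token 4: '*' -> operator
Token 5: '997' -> integer_literal
Token 6: '-' -> operator
Token 7: 'val' -> identifier
Token 8: '+' -> operator
Token 9: 'b' -> identifier
Total tokens: 9

9


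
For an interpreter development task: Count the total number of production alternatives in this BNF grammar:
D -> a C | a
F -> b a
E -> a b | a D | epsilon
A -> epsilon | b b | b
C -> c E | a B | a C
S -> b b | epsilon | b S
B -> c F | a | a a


Counting alternatives per rule:
  D: 2 alternative(s)
  F: 1 alternative(s)
  E: 3 alternative(s)
  A: 3 alternative(s)
  C: 3 alternative(s)
  S: 3 alternative(s)
  B: 3 alternative(s)
Sum: 2 + 1 + 3 + 3 + 3 + 3 + 3 = 18

18


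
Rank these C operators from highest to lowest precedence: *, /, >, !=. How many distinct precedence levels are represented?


Looking up precedence for each operator:
  * -> precedence 6
  / -> precedence 6
  > -> precedence 4
  != -> precedence 3
Sorted highest to lowest: *, /, >, !=
Distinct precedence values: [6, 4, 3]
Number of distinct levels: 3

3


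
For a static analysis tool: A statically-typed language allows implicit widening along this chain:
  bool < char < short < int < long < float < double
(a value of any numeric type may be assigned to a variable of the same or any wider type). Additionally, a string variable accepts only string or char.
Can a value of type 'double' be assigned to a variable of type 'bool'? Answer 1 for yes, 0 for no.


Target variable type: bool
Source value type: double
Numeric ranks: double=6, bool=0
Widening allowed iff rank(source) <= rank(target): 6 <= 0? No
Result: 0

0


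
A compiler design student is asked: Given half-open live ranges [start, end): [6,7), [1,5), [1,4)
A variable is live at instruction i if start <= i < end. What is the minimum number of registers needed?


Live ranges:
  Var0: [6, 7)
  Var1: [1, 5)
  Var2: [1, 4)
Sweep-line events (position, delta, active):
  pos=1 start -> active=1
  pos=1 start -> active=2
  pos=4 end -> active=1
  pos=5 end -> active=0
  pos=6 start -> active=1
  pos=7 end -> active=0
Maximum simultaneous active: 2
Minimum registers needed: 2

2


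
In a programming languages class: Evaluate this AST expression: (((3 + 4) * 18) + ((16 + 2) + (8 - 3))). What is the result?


Expression: (((3 + 4) * 18) + ((16 + 2) + (8 - 3)))
Evaluating step by step:
  3 + 4 = 7
  7 * 18 = 126
  16 + 2 = 18
  8 - 3 = 5
  18 + 5 = 23
  126 + 23 = 149
Result: 149

149


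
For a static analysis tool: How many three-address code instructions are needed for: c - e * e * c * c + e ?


Expression: c - e * e * c * c + e
Generating three-address code (respecting * over +/- precedence):
  Instruction 1: t1 = e * e
  Instruction 2: t2 = t1 * c
  Instruction 3: t3 = t2 * c
  Instruction 4: t4 = c - t3
  Instruction 5: t5 = t4 + e
Total instructions: 5

5


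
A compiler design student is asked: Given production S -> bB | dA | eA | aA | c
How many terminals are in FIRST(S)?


Production: S -> bB | dA | eA | aA | c
Examining each alternative for leading terminals:
  S -> bB : first terminal = 'b'
  S -> dA : first terminal = 'd'
  S -> eA : first terminal = 'e'
  S -> aA : first terminal = 'a'
  S -> c : first terminal = 'c'
FIRST(S) = {a, b, c, d, e}
Count: 5

5


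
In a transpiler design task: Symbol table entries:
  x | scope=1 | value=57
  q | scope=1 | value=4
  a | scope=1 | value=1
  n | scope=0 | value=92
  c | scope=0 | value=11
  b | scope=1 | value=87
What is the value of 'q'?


Searching symbol table for 'q':
  x | scope=1 | value=57
  q | scope=1 | value=4 <- MATCH
  a | scope=1 | value=1
  n | scope=0 | value=92
  c | scope=0 | value=11
  b | scope=1 | value=87
Found 'q' at scope 1 with value 4

4


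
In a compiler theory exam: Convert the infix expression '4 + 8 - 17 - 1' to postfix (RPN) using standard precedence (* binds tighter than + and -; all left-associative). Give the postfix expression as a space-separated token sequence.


Applying the shunting-yard algorithm:
  Operand 4 -> output
  Push '+' onto operator stack -> op-stack: [+]
  Operand 8 -> output
  See '-' (prec 1); top '+' (prec 1) >= it -> pop '+' to output
  Push '-' onto operator stack -> op-stack: [-]
  Operand 17 -> output
  See '-' (prec 1); top '-' (prec 1) >= it -> pop '-' to output
  Push '-' onto operator stack -> op-stack: [-]
  Operand 1 -> output
  End of input: pop '-' to output
Postfix result: 4 8 + 17 - 1 -

4 8 + 17 - 1 -


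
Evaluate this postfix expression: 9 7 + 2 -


Processing tokens left to right:
Push 9, Push 7
Pop 9 and 7, compute 9 + 7 = 16, push 16
Push 2
Pop 16 and 2, compute 16 - 2 = 14, push 14
Stack result: 14

14


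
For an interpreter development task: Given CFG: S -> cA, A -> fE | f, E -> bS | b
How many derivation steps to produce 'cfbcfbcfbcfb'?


Grammar: S -> cA, A -> fE | f, E -> bS | b
Deriving 'cfbcfbcfbcfb':
Step 1: S -> cA => cA
Step 2: A -> fE => cfE
Step 3: E -> bS => cfbS
Step 4: S -> cA => cfbcA
Step 5: A -> fE => cfbcfE
Step 6: E -> bS => cfbcfbS
Step 7: S -> cA => cfbcfbcA
Step 8: A -> fE => cfbcfbcfE
Step 9: E -> bS => cfbcfbcfbS
Step 10: S -> cA => cfbcfbcfbcA
Step 11: A -> fE => cfbcfbcfbcfE
Step 12: E -> b => cfbcfbcfbcfb
Total derivation steps: 12

12


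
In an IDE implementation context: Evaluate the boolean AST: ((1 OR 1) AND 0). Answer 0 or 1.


Step 1: Evaluate inner node
  1 OR 1 = 1
Step 2: Evaluate root node
  1 AND 0 = 0

0


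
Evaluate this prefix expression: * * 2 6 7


Parsing prefix expression: * * 2 6 7
Step 1: Innermost operation '* 2 6'
  2 * 6 = 12
Step 2: Outer operation '* [12] 7'
  12 * 7 = 84

84


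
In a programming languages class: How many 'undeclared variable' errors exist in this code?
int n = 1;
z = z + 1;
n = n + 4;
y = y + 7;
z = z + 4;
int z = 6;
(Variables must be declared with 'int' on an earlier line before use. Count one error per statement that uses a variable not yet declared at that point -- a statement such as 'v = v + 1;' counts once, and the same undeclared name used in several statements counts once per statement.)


Scanning code line by line:
  Line 1: declare 'n' -> declared = ['n']
  Line 2: use 'z' -> ERROR (undeclared)
  Line 3: use 'n' -> OK (declared)
  Line 4: use 'y' -> ERROR (undeclared)
  Line 5: use 'z' -> ERROR (undeclared)
  Line 6: declare 'z' -> declared = ['n', 'z']
Total undeclared variable errors: 3

3


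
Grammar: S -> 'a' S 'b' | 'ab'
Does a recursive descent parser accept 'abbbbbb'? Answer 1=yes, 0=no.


Grammar accepts strings of the form a^n b^n (n >= 1)
Word: 'abbbbbb'
Counting: 1 a's and 6 b's
Check: 1 == 6? No
Mismatch: a-count != b-count
Rejected

0


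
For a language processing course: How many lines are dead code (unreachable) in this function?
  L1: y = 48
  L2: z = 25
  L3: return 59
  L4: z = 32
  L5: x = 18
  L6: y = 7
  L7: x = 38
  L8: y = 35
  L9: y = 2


Analyzing control flow:
  L1: reachable (before return)
  L2: reachable (before return)
  L3: reachable (return statement)
  L4: DEAD (after return at L3)
  L5: DEAD (after return at L3)
  L6: DEAD (after return at L3)
  L7: DEAD (after return at L3)
  L8: DEAD (after return at L3)
  L9: DEAD (after return at L3)
Return at L3, total lines = 9
Dead lines: L4 through L9
Count: 6

6


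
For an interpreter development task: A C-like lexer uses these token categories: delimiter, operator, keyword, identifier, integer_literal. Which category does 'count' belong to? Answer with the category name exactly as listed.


Token: 'count'
Checking categories:
  identifier: YES
  integer_literal: no
  operator: no
  keyword: no
  delimiter: no
Category: identifier

identifier


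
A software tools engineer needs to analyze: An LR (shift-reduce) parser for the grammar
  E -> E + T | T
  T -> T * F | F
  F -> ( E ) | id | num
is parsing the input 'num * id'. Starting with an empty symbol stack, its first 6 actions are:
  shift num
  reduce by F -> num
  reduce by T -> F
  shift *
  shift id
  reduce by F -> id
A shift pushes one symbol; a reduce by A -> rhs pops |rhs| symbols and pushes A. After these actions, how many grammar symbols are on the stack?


Tracking the symbol stack through each action:
  Action 1: shift 'num' : push -> stack = [num] (size 1)
  Action 2: reduce by F -> num : pop 1, push F -> stack = [F] (size 1)
  Action 3: reduce by T -> F : pop 1, push T -> stack = [T] (size 1)
  Action 4: shift '*' : push -> stack = [T, *] (size 2)
  Action 5: shift 'id' : push -> stack = [T, *, id] (size 3)
  Action 6: reduce by F -> id : pop 1, push F -> stack = [T, *, F] (size 3)
Final stack size: 3

3


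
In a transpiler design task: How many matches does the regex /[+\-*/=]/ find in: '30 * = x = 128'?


Pattern: /[+\-*/=]/ (operators)
Input: '30 * = x = 128'
Scanning for matches:
  Match 1: '*'
  Match 2: '='
  Match 3: '='
Total matches: 3

3


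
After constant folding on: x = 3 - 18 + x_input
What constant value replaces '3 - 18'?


Identifying constant sub-expression:
  Original: x = 3 - 18 + x_input
  3 and 18 are both compile-time constants
  Evaluating: 3 - 18 = -15
  After folding: x = -15 + x_input

-15


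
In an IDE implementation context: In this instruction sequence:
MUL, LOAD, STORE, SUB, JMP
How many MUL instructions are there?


Scanning instruction sequence for MUL:
  Position 1: MUL <- MATCH
  Position 2: LOAD
  Position 3: STORE
  Position 4: SUB
  Position 5: JMP
Matches at positions: [1]
Total MUL count: 1

1


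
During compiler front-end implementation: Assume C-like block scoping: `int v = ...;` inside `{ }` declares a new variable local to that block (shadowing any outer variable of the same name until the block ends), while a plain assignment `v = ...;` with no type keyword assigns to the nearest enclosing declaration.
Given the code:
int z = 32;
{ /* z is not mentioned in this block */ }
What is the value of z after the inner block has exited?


Analyzing scoping rules:
Outer scope: declares z = 32
Inner block: z is neither redeclared nor assigned -> unchanged
After the block -> 32
Result: 32

32


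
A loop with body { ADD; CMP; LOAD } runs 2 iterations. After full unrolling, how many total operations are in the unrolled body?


Loop body operations: ADD, CMP, LOAD (3 ops per iteration)
Unrolling 2 iterations:
  Iteration 1: ADD, CMP, LOAD (3 ops)
  Iteration 2: ADD, CMP, LOAD (3 ops)
Total: 2 iterations * 3 ops/iter = 6 operations

6


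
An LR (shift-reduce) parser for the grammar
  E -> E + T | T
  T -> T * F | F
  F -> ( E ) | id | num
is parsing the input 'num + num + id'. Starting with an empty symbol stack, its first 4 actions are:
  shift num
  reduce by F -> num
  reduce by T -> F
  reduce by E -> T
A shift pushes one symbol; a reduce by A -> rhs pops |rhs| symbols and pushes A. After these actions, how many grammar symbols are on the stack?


Tracking the symbol stack through each action:
  Action 1: shift 'num' : push -> stack = [num] (size 1)
  Action 2: reduce by F -> num : pop 1, push F -> stack = [F] (size 1)
  Action 3: reduce by T -> F : pop 1, push T -> stack = [T] (size 1)
  Action 4: reduce by E -> T : pop 1, push E -> stack = [E] (size 1)
Final stack size: 1

1


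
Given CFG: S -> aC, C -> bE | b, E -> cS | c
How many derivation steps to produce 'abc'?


Grammar: S -> aC, C -> bE | b, E -> cS | c
Deriving 'abc':
Step 1: S -> aC => aC
Step 2: C -> bE => abE
Step 3: E -> c => abc
Total derivation steps: 3

3


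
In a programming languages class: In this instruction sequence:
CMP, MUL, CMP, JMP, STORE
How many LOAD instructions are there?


Scanning instruction sequence for LOAD:
  Position 1: CMP
  Position 2: MUL
  Position 3: CMP
  Position 4: JMP
  Position 5: STORE
Matches at positions: []
Total LOAD count: 0

0


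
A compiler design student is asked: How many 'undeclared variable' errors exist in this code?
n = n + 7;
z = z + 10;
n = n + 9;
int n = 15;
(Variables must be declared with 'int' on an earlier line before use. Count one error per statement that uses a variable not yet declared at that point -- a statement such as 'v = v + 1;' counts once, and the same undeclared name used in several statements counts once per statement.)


Scanning code line by line:
  Line 1: use 'n' -> ERROR (undeclared)
  Line 2: use 'z' -> ERROR (undeclared)
  Line 3: use 'n' -> ERROR (undeclared)
  Line 4: declare 'n' -> declared = ['n']
Total undeclared variable errors: 3

3


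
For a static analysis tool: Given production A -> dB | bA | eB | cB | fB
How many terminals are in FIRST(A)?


Production: A -> dB | bA | eB | cB | fB
Examining each alternative for leading terminals:
  A -> dB : first terminal = 'd'
  A -> bA : first terminal = 'b'
  A -> eB : first terminal = 'e'
  A -> cB : first terminal = 'c'
  A -> fB : first terminal = 'f'
FIRST(A) = {b, c, d, e, f}
Count: 5

5


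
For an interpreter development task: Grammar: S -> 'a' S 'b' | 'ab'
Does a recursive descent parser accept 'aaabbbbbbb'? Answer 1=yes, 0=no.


Grammar accepts strings of the form a^n b^n (n >= 1)
Word: 'aaabbbbbbb'
Counting: 3 a's and 7 b's
Check: 3 == 7? No
Mismatch: a-count != b-count
Rejected

0


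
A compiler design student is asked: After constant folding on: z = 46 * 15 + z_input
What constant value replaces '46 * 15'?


Identifying constant sub-expression:
  Original: z = 46 * 15 + z_input
  46 and 15 are both compile-time constants
  Evaluating: 46 * 15 = 690
  After folding: z = 690 + z_input

690


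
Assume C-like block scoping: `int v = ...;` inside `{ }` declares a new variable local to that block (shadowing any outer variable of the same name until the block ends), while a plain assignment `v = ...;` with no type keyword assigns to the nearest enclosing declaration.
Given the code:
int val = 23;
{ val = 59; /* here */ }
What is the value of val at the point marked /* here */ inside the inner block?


Analyzing scoping rules:
Outer scope: declares val = 23
Inner block: 'val = 59;' has no type keyword, so it is an assignment to the outer val (no shadowing)
Inside the block, after the assignment -> 59
Result: 59

59


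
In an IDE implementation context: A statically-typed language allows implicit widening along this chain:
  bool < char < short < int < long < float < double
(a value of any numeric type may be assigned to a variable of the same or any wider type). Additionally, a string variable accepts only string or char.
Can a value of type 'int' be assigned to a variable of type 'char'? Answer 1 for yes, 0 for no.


Target variable type: char
Source value type: int
Numeric ranks: int=3, char=1
Widening allowed iff rank(source) <= rank(target): 3 <= 1? No
Result: 0

0


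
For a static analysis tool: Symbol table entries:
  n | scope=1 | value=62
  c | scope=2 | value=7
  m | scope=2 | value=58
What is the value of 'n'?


Searching symbol table for 'n':
  n | scope=1 | value=62 <- MATCH
  c | scope=2 | value=7
  m | scope=2 | value=58
Found 'n' at scope 1 with value 62

62


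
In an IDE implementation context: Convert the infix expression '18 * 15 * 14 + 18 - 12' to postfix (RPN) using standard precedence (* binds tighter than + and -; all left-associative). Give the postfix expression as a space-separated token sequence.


Applying the shunting-yard algorithm:
  Operand 18 -> output
  Push '*' onto operator stack -> op-stack: [*]
  Operand 15 -> output
  See '*' (prec 2); top '*' (prec 2) >= it -> pop '*' to output
  Push '*' onto operator stack -> op-stack: [*]
  Operand 14 -> output
  See '+' (prec 1); top '*' (prec 2) >= it -> pop '*' to output
  Push '+' onto operator stack -> op-stack: [+]
  Operand 18 -> output
  See '-' (prec 1); top '+' (prec 1) >= it -> pop '+' to output
  Push '-' onto operator stack -> op-stack: [-]
  Operand 12 -> output
  End of input: pop '-' to output
Postfix result: 18 15 * 14 * 18 + 12 -

18 15 * 14 * 18 + 12 -


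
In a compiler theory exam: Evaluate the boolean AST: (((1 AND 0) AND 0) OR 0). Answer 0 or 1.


Step 1: Evaluate inner node
  1 AND 0 = 0
Step 2: Evaluate next node
  0 AND 0 = 0
Step 3: Evaluate root node
  0 OR 0 = 0

0


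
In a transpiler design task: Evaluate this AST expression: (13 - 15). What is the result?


Expression: (13 - 15)
Evaluating step by step:
  13 - 15 = -2
Result: -2

-2


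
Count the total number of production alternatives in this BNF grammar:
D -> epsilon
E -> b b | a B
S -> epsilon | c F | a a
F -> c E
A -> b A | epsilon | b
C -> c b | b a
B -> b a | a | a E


Counting alternatives per rule:
  D: 1 alternative(s)
  E: 2 alternative(s)
  S: 3 alternative(s)
  F: 1 alternative(s)
  A: 3 alternative(s)
  C: 2 alternative(s)
  B: 3 alternative(s)
Sum: 1 + 2 + 3 + 1 + 3 + 2 + 3 = 15

15


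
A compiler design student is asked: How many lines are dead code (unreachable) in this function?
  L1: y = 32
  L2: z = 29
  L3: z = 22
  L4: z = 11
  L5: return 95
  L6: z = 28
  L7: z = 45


Analyzing control flow:
  L1: reachable (before return)
  L2: reachable (before return)
  L3: reachable (before return)
  L4: reachable (before return)
  L5: reachable (return statement)
  L6: DEAD (after return at L5)
  L7: DEAD (after return at L5)
Return at L5, total lines = 7
Dead lines: L6 through L7
Count: 2

2


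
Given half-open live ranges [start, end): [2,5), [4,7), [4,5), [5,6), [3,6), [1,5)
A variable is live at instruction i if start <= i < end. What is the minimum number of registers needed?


Live ranges:
  Var0: [2, 5)
  Var1: [4, 7)
  Var2: [4, 5)
  Var3: [5, 6)
  Var4: [3, 6)
  Var5: [1, 5)
Sweep-line events (position, delta, active):
  pos=1 start -> active=1
  pos=2 start -> active=2
  pos=3 start -> active=3
  pos=4 start -> active=4
  pos=4 start -> active=5
  pos=5 end -> active=4
  pos=5 end -> active=3
  pos=5 end -> active=2
  pos=5 start -> active=3
  pos=6 end -> active=2
  pos=6 end -> active=1
  pos=7 end -> active=0
Maximum simultaneous active: 5
Minimum registers needed: 5

5


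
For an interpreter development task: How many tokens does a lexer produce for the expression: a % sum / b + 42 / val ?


Scanning 'a % sum / b + 42 / val'
Token 1: 'a' -> identifier
Token 2: '%' -> operator
Token 3: 'sum' -> identifier
Token 4: '/' -> operator
Token 5: 'b' -> identifier
Token 6: '+' -> operator
Token 7: '42' -> integer_literal
Token 8: '/' -> operator
Token 9: 'val' -> identifier
Total tokens: 9

9


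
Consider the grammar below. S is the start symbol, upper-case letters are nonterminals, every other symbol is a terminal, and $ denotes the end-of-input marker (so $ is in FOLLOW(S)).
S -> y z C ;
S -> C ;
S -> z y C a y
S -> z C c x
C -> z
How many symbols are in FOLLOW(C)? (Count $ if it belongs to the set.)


S is the start symbol and does not occur in any rule body, so FOLLOW(S) = {$}.
Examining every occurrence of C in a rule body:
  S -> y z C ; : C is followed by terminal ';' -> add ';'
  S -> C ; : C is followed by terminal ';' -> add ';' (already in the set)
  S -> z y C a y : C is followed by terminal 'a' -> add 'a'
  S -> z C c x : C is followed by terminal 'c' -> add 'c'
  C -> z : C does not occur in the body -> contributes nothing
FOLLOW(C) = {;, a, c}
Count: 3

3


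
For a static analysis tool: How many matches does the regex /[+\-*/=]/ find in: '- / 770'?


Pattern: /[+\-*/=]/ (operators)
Input: '- / 770'
Scanning for matches:
  Match 1: '-'
  Match 2: '/'
Total matches: 2

2


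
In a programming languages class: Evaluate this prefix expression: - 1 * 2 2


Parsing prefix expression: - 1 * 2 2
Step 1: Innermost operation '* 2 2'
  2 * 2 = 4
Step 2: Outer operation '- 1 [4]'
  1 - 4 = -3

-3


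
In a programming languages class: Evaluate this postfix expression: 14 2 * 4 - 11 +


Processing tokens left to right:
Push 14, Push 2
Pop 14 and 2, compute 14 * 2 = 28, push 28
Push 4
Pop 28 and 4, compute 28 - 4 = 24, push 24
Push 11
Pop 24 and 11, compute 24 + 11 = 35, push 35
Stack result: 35

35


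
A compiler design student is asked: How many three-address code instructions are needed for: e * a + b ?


Expression: e * a + b
Generating three-address code (respecting * over +/- precedence):
  Instruction 1: t1 = e * a
  Instruction 2: t2 = t1 + b
Total instructions: 2

2


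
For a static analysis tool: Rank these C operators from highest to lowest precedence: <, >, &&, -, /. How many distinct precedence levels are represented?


Looking up precedence for each operator:
  < -> precedence 4
  > -> precedence 4
  && -> precedence 2
  - -> precedence 5
  / -> precedence 6
Sorted highest to lowest: /, -, <, >, &&
Distinct precedence values: [6, 5, 4, 2]
Number of distinct levels: 4

4


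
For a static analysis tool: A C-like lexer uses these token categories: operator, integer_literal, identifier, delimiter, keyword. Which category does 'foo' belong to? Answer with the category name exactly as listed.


Token: 'foo'
Checking categories:
  identifier: YES
  integer_literal: no
  operator: no
  keyword: no
  delimiter: no
Category: identifier

identifier


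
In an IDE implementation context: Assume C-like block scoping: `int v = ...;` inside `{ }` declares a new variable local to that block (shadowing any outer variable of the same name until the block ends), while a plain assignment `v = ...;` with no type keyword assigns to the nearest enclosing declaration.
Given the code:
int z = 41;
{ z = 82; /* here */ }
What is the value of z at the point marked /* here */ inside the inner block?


Analyzing scoping rules:
Outer scope: declares z = 41
Inner block: 'z = 82;' has no type keyword, so it is an assignment to the outer z (no shadowing)
Inside the block, after the assignment -> 82
Result: 82

82


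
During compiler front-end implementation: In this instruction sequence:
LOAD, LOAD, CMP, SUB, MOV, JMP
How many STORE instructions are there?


Scanning instruction sequence for STORE:
  Position 1: LOAD
  Position 2: LOAD
  Position 3: CMP
  Position 4: SUB
  Position 5: MOV
  Position 6: JMP
Matches at positions: []
Total STORE count: 0

0


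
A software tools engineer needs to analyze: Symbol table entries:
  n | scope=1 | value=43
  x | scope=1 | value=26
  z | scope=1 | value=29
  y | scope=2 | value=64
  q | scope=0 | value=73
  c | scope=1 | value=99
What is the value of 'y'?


Searching symbol table for 'y':
  n | scope=1 | value=43
  x | scope=1 | value=26
  z | scope=1 | value=29
  y | scope=2 | value=64 <- MATCH
  q | scope=0 | value=73
  c | scope=1 | value=99
Found 'y' at scope 2 with value 64

64


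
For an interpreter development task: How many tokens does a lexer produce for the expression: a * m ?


Scanning 'a * m'
Token 1: 'a' -> identifier
Token 2: '*' -> operator
Token 3: 'm' -> identifier
Total tokens: 3

3


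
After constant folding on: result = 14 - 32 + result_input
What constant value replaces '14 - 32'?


Identifying constant sub-expression:
  Original: result = 14 - 32 + result_input
  14 and 32 are both compile-time constants
  Evaluating: 14 - 32 = -18
  After folding: result = -18 + result_input

-18


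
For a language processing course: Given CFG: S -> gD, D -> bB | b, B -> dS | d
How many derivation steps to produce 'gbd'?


Grammar: S -> gD, D -> bB | b, B -> dS | d
Deriving 'gbd':
Step 1: S -> gD => gD
Step 2: D -> bB => gbB
Step 3: B -> d => gbd
Total derivation steps: 3

3


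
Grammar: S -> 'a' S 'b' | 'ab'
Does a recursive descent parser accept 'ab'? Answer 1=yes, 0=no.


Grammar accepts strings of the form a^n b^n (n >= 1)
Word: 'ab'
Counting: 1 a's and 1 b's
Check: 1 == 1? Yes
Derivation (S -> aSb applied 0 time(s), then S -> ab): S => ab
Accepted

1


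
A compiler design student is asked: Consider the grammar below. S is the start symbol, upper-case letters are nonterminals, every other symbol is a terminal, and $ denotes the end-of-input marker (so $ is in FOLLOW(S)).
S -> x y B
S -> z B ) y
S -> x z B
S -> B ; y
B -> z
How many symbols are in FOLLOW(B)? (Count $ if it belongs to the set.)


S is the start symbol and does not occur in any rule body, so FOLLOW(S) = {$}.
Examining every occurrence of B in a rule body:
  S -> x y B : B is at the right end -> add FOLLOW(S) = {$}
  S -> z B ) y : B is followed by terminal ')' -> add ')'
  S -> x z B : B is at the right end -> add FOLLOW(S) = {$} (already in the set)
  S -> B ; y : B is followed by terminal ';' -> add ';'
  B -> z : B does not occur in the body -> contributes nothing
FOLLOW(B) = {), ;, $}
Count: 3

3


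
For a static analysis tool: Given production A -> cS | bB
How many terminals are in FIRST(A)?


Production: A -> cS | bB
Examining each alternative for leading terminals:
  A -> cS : first terminal = 'c'
  A -> bB : first terminal = 'b'
FIRST(A) = {b, c}
Count: 2

2


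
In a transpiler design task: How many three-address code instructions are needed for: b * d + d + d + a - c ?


Expression: b * d + d + d + a - c
Generating three-address code (respecting * over +/- precedence):
  Instruction 1: t1 = b * d
  Instruction 2: t2 = t1 + d
  Instruction 3: t3 = t2 + d
  Instruction 4: t4 = t3 + a
  Instruction 5: t5 = t4 - c
Total instructions: 5

5


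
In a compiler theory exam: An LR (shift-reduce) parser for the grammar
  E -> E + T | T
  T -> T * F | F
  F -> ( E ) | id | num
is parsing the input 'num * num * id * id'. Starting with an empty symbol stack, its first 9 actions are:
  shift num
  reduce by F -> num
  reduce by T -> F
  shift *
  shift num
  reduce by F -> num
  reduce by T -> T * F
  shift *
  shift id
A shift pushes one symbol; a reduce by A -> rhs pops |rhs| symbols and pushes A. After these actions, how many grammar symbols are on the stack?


Tracking the symbol stack through each action:
  Action 1: shift 'num' : push -> stack = [num] (size 1)
  Action 2: reduce by F -> num : pop 1, push F -> stack = [F] (size 1)
  Action 3: reduce by T -> F : pop 1, push T -> stack = [T] (size 1)
  Action 4: shift '*' : push -> stack = [T, *] (size 2)
  Action 5: shift 'num' : push -> stack = [T, *, num] (size 3)
  Action 6: reduce by F -> num : pop 1, push F -> stack = [T, *, F] (size 3)
  Action 7: reduce by T -> T * F : pop 3, push T -> stack = [T] (size 1)
  Action 8: shift '*' : push -> stack = [T, *] (size 2)
  Action 9: shift 'id' : push -> stack = [T, *, id] (size 3)
Final stack size: 3

3


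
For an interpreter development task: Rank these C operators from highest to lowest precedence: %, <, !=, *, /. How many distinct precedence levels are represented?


Looking up precedence for each operator:
  % -> precedence 6
  < -> precedence 4
  != -> precedence 3
  * -> precedence 6
  / -> precedence 6
Sorted highest to lowest: %, *, /, <, !=
Distinct precedence values: [6, 4, 3]
Number of distinct levels: 3

3


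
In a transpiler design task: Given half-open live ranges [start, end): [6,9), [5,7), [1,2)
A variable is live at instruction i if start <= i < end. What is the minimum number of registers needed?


Live ranges:
  Var0: [6, 9)
  Var1: [5, 7)
  Var2: [1, 2)
Sweep-line events (position, delta, active):
  pos=1 start -> active=1
  pos=2 end -> active=0
  pos=5 start -> active=1
  pos=6 start -> active=2
  pos=7 end -> active=1
  pos=9 end -> active=0
Maximum simultaneous active: 2
Minimum registers needed: 2

2


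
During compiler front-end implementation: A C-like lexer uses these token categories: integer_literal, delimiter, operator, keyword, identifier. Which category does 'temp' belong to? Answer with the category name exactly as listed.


Token: 'temp'
Checking categories:
  identifier: YES
  integer_literal: no
  operator: no
  keyword: no
  delimiter: no
Category: identifier

identifier


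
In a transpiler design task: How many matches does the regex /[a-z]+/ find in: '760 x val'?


Pattern: /[a-z]+/ (identifiers)
Input: '760 x val'
Scanning for matches:
  Match 1: 'x'
  Match 2: 'val'
Total matches: 2

2


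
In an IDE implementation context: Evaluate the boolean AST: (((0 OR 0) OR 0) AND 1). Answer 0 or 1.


Step 1: Evaluate inner node
  0 OR 0 = 0
Step 2: Evaluate next node
  0 OR 0 = 0
Step 3: Evaluate root node
  0 AND 1 = 0

0


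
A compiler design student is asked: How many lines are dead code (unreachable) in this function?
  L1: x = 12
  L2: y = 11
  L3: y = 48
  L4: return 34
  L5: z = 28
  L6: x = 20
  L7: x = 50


Analyzing control flow:
  L1: reachable (before return)
  L2: reachable (before return)
  L3: reachable (before return)
  L4: reachable (return statement)
  L5: DEAD (after return at L4)
  L6: DEAD (after return at L4)
  L7: DEAD (after return at L4)
Return at L4, total lines = 7
Dead lines: L5 through L7
Count: 3

3


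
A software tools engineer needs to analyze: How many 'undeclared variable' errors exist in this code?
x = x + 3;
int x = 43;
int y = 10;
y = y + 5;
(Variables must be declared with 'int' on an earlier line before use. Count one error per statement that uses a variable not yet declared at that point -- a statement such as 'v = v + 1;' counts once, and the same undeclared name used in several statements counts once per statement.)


Scanning code line by line:
  Line 1: use 'x' -> ERROR (undeclared)
  Line 2: declare 'x' -> declared = ['x']
  Line 3: declare 'y' -> declared = ['x', 'y']
  Line 4: use 'y' -> OK (declared)
Total undeclared variable errors: 1

1


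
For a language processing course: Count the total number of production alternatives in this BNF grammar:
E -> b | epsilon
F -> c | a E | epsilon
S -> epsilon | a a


Counting alternatives per rule:
  E: 2 alternative(s)
  F: 3 alternative(s)
  S: 2 alternative(s)
Sum: 2 + 3 + 2 = 7

7


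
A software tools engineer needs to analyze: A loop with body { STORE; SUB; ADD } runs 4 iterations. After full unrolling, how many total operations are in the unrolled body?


Loop body operations: STORE, SUB, ADD (3 ops per iteration)
Unrolling 4 iterations:
  Iteration 1: STORE, SUB, ADD (3 ops)
  Iteration 2: STORE, SUB, ADD (3 ops)
  Iteration 3: STORE, SUB, ADD (3 ops)
  Iteration 4: STORE, SUB, ADD (3 ops)
Total: 4 iterations * 3 ops/iter = 12 operations

12


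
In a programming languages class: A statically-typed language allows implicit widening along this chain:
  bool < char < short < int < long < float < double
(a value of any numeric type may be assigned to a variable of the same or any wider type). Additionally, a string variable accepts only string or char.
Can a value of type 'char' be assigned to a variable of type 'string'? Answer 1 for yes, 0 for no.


Target variable type: string
Source value type: char
Rule: string accepts only {string, char}
  source 'char' in {string, char}? Yes
Result: 1

1


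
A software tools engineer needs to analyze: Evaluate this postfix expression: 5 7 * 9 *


Processing tokens left to right:
Push 5, Push 7
Pop 5 and 7, compute 5 * 7 = 35, push 35
Push 9
Pop 35 and 9, compute 35 * 9 = 315, push 315
Stack result: 315

315


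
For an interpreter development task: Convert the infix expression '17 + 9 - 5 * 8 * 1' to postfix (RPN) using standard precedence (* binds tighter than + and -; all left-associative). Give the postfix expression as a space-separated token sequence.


Applying the shunting-yard algorithm:
  Operand 17 -> output
  Push '+' onto operator stack -> op-stack: [+]
  Operand 9 -> output
  See '-' (prec 1); top '+' (prec 1) >= it -> pop '+' to output
  Push '-' onto operator stack -> op-stack: [-]
  Operand 5 -> output
  Push '*' onto operator stack -> op-stack: [-, *]
  Operand 8 -> output
  See '*' (prec 2); top '*' (prec 2) >= it -> pop '*' to output
  Push '*' onto operator stack -> op-stack: [-, *]
  Operand 1 -> output
  End of input: pop '*' to output
  End of input: pop '-' to output
Postfix result: 17 9 + 5 8 * 1 * -

17 9 + 5 8 * 1 * -


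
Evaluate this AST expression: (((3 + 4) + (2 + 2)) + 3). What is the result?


Expression: (((3 + 4) + (2 + 2)) + 3)
Evaluating step by step:
  3 + 4 = 7
  2 + 2 = 4
  7 + 4 = 11
  11 + 3 = 14
Result: 14

14


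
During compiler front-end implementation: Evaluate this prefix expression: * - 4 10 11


Parsing prefix expression: * - 4 10 11
Step 1: Innermost operation '- 4 10'
  4 - 10 = -6
Step 2: Outer operation '* [-6] 11'
  -6 * 11 = -66

-66


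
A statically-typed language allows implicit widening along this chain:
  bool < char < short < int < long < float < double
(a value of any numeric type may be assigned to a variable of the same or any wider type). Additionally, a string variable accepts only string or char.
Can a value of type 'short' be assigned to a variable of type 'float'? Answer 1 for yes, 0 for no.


Target variable type: float
Source value type: short
Numeric ranks: short=2, float=5
Widening allowed iff rank(source) <= rank(target): 2 <= 5? Yes
Result: 1

1


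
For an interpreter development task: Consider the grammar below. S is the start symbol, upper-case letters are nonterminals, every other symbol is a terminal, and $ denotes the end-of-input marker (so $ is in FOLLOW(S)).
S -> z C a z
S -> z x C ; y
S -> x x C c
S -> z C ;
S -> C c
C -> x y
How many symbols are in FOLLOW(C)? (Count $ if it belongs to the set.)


S is the start symbol and does not occur in any rule body, so FOLLOW(S) = {$}.
Examining every occurrence of C in a rule body:
  S -> z C a z : C is followed by terminal 'a' -> add 'a'
  S -> z x C ; y : C is followed by terminal ';' -> add ';'
  S -> x x C c : C is followed by terminal 'c' -> add 'c'
  S -> z C ; : C is followed by terminal ';' -> add ';' (already in the set)
  S -> C c : C is followed by terminal 'c' -> add 'c' (already in the set)
  C -> x y : C does not occur in the body -> contributes nothing
FOLLOW(C) = {;, a, c}
Count: 3

3


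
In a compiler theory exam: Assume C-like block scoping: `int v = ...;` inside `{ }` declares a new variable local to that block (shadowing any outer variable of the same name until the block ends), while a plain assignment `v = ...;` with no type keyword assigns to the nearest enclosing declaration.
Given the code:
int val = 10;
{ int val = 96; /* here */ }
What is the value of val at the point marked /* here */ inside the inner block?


Analyzing scoping rules:
Outer scope: declares val = 10
Inner block: 'int val = 96;' declares a NEW val that shadows the outer one
Inside the block the inner declaration is in scope -> 96
Result: 96

96


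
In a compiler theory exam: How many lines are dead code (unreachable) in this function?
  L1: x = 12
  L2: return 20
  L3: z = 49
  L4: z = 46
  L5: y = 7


Analyzing control flow:
  L1: reachable (before return)
  L2: reachable (return statement)
  L3: DEAD (after return at L2)
  L4: DEAD (after return at L2)
  L5: DEAD (after return at L2)
Return at L2, total lines = 5
Dead lines: L3 through L5
Count: 3

3


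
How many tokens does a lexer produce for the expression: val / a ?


Scanning 'val / a'
Token 1: 'val' -> identifier
Token 2: '/' -> operator
Token 3: 'a' -> identifier
Total tokens: 3

3


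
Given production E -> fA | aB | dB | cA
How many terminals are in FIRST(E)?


Production: E -> fA | aB | dB | cA
Examining each alternative for leading terminals:
  E -> fA : first terminal = 'f'
  E -> aB : first terminal = 'a'
  E -> dB : first terminal = 'd'
  E -> cA : first terminal = 'c'
FIRST(E) = {a, c, d, f}
Count: 4

4


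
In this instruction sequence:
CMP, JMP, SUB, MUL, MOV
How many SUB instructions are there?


Scanning instruction sequence for SUB:
  Position 1: CMP
  Position 2: JMP
  Position 3: SUB <- MATCH
  Position 4: MUL
  Position 5: MOV
Matches at positions: [3]
Total SUB count: 1

1


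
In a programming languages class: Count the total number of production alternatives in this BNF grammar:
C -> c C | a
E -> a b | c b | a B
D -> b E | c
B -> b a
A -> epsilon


Counting alternatives per rule:
  C: 2 alternative(s)
  E: 3 alternative(s)
  D: 2 alternative(s)
  B: 1 alternative(s)
  A: 1 alternative(s)
Sum: 2 + 3 + 2 + 1 + 1 = 9

9


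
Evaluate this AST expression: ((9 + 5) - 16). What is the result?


Expression: ((9 + 5) - 16)
Evaluating step by step:
  9 + 5 = 14
  14 - 16 = -2
Result: -2

-2


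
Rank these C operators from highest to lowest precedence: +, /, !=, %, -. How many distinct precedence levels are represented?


Looking up precedence for each operator:
  + -> precedence 5
  / -> precedence 6
  != -> precedence 3
  % -> precedence 6
  - -> precedence 5
Sorted highest to lowest: /, %, +, -, !=
Distinct precedence values: [6, 5, 3]
Number of distinct levels: 3

3


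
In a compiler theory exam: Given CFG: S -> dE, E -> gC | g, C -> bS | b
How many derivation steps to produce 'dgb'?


Grammar: S -> dE, E -> gC | g, C -> bS | b
Deriving 'dgb':
Step 1: S -> dE => dE
Step 2: E -> gC => dgC
Step 3: C -> b => dgb
Total derivation steps: 3

3


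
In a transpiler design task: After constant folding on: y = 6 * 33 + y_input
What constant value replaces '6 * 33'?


Identifying constant sub-expression:
  Original: y = 6 * 33 + y_input
  6 and 33 are both compile-time constants
  Evaluating: 6 * 33 = 198
  After folding: y = 198 + y_input

198


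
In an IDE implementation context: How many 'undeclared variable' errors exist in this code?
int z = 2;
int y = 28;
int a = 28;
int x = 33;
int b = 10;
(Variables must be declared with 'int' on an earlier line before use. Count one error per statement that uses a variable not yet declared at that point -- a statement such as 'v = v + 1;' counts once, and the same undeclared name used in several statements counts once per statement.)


Scanning code line by line:
  Line 1: declare 'z' -> declared = ['z']
  Line 2: declare 'y' -> declared = ['y', 'z']
  Line 3: declare 'a' -> declared = ['a', 'y', 'z']
  Line 4: declare 'x' -> declared = ['a', 'x', 'y', 'z']
  Line 5: declare 'b' -> declared = ['a', 'b', 'x', 'y', 'z']
Total undeclared variable errors: 0

0
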